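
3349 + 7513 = 10862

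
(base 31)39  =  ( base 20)52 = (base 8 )146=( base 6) 250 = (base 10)102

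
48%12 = 0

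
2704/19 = 2704/19   =  142.32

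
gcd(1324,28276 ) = 4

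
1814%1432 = 382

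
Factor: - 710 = -2^1*5^1*71^1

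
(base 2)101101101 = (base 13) 221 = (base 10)365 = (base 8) 555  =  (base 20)i5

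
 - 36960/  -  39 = 947+9/13 = 947.69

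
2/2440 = 1/1220 = 0.00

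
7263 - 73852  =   - 66589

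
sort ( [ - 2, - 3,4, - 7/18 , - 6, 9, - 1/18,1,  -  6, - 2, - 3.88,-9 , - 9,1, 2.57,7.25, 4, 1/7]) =[ - 9, - 9, - 6, - 6,  -  3.88, - 3, - 2,-2, - 7/18, - 1/18, 1/7,1,1,  2.57 , 4,4,  7.25,9]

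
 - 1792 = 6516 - 8308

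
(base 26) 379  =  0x8AB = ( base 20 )5aj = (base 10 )2219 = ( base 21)50E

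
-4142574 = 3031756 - 7174330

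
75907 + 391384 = 467291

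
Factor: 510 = 2^1*3^1*5^1*17^1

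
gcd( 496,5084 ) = 124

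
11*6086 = 66946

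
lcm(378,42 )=378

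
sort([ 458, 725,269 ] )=[ 269,458,725 ]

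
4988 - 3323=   1665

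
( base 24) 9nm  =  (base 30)6BS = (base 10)5758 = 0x167e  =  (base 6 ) 42354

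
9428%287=244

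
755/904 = 755/904= 0.84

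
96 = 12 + 84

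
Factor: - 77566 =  - 2^1*38783^1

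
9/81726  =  3/27242 = 0.00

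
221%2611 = 221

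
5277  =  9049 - 3772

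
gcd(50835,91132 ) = 1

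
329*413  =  135877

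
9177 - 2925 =6252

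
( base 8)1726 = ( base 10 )982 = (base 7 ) 2602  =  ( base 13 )5A7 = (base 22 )20e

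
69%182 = 69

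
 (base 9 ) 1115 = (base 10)824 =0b1100111000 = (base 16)338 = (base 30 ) RE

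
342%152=38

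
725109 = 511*1419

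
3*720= 2160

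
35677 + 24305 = 59982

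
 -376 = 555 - 931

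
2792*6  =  16752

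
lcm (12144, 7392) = 170016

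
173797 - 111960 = 61837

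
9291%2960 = 411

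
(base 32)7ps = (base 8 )17474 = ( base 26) BLE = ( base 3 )101222011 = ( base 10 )7996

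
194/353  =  194/353=0.55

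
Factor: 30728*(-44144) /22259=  - 2^7*23^1*31^1*89^1*167^1*22259^(  -  1) = -1356456832/22259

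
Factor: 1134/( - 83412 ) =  - 2^ ( - 1)*3^2 * 331^( - 1) = - 9/662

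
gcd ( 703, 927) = 1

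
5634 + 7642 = 13276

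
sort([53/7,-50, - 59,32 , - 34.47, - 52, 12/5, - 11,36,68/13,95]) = [ -59,  -  52, - 50, - 34.47, - 11, 12/5 , 68/13,53/7, 32,36,95 ]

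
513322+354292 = 867614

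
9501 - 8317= 1184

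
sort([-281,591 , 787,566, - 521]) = [ - 521, - 281,566,591,787]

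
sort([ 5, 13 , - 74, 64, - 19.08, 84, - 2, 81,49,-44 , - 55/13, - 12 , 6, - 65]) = [-74, - 65, - 44, - 19.08, - 12, - 55/13,-2,5 , 6 , 13,49, 64,81, 84]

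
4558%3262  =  1296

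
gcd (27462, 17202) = 6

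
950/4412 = 475/2206 = 0.22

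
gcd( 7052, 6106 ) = 86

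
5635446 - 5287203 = 348243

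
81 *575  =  46575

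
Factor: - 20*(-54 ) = 2^3*3^3 * 5^1 = 1080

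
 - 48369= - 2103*23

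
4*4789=19156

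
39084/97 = 402 + 90/97 = 402.93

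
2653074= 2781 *954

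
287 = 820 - 533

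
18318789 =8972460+9346329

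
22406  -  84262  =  -61856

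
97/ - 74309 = - 1+ 74212/74309 =- 0.00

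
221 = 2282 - 2061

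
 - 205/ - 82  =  2 + 1/2=2.50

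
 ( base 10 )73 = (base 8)111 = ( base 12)61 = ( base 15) 4d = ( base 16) 49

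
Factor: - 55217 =-55217^1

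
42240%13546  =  1602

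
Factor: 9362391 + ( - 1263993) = 8098398= 2^1*3^2*7^1* 11^1*5843^1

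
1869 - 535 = 1334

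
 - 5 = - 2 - 3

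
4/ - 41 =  - 1 + 37/41 = - 0.10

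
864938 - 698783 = 166155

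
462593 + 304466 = 767059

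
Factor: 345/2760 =2^(  -  3) =1/8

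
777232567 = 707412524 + 69820043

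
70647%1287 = 1149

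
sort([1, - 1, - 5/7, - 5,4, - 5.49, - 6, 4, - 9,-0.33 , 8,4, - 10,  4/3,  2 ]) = [ - 10, - 9, -6, -5.49, - 5, - 1 , - 5/7,  -  0.33,  1, 4/3,  2,4 , 4, 4,8 ] 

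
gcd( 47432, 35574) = 11858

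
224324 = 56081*4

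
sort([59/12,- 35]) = [ - 35,59/12 ]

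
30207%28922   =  1285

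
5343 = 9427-4084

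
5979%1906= 261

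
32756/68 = 481+12/17=481.71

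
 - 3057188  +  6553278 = 3496090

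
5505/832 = 5505/832 =6.62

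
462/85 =462/85  =  5.44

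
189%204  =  189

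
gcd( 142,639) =71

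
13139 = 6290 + 6849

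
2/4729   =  2/4729 = 0.00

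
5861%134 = 99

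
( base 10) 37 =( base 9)41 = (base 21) 1g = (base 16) 25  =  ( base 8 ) 45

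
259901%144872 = 115029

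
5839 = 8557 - 2718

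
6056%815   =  351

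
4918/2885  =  4918/2885= 1.70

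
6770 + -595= 6175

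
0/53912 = 0  =  0.00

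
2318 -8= 2310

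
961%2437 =961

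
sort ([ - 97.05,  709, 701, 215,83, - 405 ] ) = [ - 405, - 97.05,83, 215, 701, 709]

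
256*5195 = 1329920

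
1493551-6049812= - 4556261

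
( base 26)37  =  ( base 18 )4d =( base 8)125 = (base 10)85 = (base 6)221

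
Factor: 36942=2^1 * 3^1*47^1*131^1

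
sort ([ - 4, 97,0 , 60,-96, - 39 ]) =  [-96,  -  39,  -  4,0, 60,97 ] 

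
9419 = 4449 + 4970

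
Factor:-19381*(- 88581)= 3^1*19381^1* 29527^1 =1716788361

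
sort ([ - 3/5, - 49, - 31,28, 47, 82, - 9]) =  [ -49, - 31, -9, - 3/5,28, 47,82 ] 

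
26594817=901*29517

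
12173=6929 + 5244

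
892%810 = 82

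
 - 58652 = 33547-92199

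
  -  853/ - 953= 853/953  =  0.90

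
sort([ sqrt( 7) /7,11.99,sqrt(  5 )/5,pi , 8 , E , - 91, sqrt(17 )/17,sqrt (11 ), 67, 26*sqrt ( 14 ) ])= [  -  91 , sqrt( 17 )/17, sqrt( 7 ) /7,sqrt( 5 )/5 , E , pi,  sqrt(  11), 8,11.99,67, 26*sqrt( 14) ]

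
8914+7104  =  16018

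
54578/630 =86 + 199/315 = 86.63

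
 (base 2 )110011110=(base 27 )F9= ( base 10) 414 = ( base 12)2a6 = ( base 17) 176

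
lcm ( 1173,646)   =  44574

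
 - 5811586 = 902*(- 6443)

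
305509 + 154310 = 459819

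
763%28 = 7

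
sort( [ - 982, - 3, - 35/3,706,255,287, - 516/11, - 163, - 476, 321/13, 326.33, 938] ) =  [ - 982, - 476, - 163,-516/11, - 35/3, - 3, 321/13,255,287,326.33, 706,938 ] 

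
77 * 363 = 27951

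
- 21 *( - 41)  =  861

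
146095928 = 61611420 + 84484508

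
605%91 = 59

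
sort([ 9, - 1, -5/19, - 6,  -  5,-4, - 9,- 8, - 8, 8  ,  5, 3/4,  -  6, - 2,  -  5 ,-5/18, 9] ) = [-9 , - 8,  -  8,-6,-6,  -  5, - 5, - 4 , -2,-1, - 5/18,-5/19, 3/4,5, 8, 9,9 ] 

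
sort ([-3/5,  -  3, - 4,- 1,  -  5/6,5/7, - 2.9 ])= [ - 4, - 3, - 2.9, - 1, - 5/6, - 3/5,5/7]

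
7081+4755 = 11836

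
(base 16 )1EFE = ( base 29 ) 9ch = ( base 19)12ib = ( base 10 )7934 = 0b1111011111110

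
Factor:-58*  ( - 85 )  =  2^1*5^1*17^1*29^1=4930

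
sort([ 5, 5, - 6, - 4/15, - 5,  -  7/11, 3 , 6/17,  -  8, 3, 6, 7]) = [- 8,- 6, - 5, - 7/11, - 4/15, 6/17, 3, 3, 5, 5,  6,7 ] 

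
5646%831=660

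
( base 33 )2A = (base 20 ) 3G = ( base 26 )2o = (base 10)76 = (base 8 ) 114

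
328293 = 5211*63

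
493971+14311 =508282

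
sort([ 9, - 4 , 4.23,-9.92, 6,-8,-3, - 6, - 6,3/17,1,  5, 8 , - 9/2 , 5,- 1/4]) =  [ - 9.92, - 8,-6, - 6, - 9/2,  -  4,-3, - 1/4,3/17, 1, 4.23,5,5, 6,8, 9]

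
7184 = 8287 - 1103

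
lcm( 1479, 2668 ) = 136068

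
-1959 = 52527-54486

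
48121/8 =6015 + 1/8 = 6015.12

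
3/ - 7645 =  - 1 +7642/7645= -0.00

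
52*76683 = 3987516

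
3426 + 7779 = 11205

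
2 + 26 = 28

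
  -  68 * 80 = - 5440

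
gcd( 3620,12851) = 181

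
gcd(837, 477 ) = 9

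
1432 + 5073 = 6505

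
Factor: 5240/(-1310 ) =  - 4 = - 2^2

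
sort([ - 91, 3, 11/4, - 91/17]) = [ - 91, -91/17,11/4,3]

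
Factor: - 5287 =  -17^1*311^1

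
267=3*89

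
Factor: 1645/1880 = 7/8 = 2^(  -  3)*7^1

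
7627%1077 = 88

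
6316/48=1579/12 = 131.58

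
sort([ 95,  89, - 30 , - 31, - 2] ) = [ - 31, - 30, - 2, 89,  95]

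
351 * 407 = 142857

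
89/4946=89/4946 = 0.02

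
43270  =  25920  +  17350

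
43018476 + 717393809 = 760412285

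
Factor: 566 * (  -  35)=- 2^1 *5^1*7^1*283^1 = -19810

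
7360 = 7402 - 42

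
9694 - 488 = 9206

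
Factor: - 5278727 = - 5278727^1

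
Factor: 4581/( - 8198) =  - 2^ ( - 1)*3^2 * 509^1*4099^(-1 )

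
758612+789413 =1548025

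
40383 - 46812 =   -  6429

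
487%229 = 29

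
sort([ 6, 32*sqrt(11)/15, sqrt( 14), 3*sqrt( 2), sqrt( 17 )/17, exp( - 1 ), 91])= [sqrt(17) /17,exp( -1),  sqrt( 14), 3*sqrt( 2),6, 32*sqrt( 11)/15, 91]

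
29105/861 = 33+692/861 = 33.80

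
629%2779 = 629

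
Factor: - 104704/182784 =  - 2^( - 1 )*3^ ( - 1)*7^ ( - 1)*17^( - 1)*409^1  =  - 409/714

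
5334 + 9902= 15236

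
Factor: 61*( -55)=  - 5^1*11^1*61^1=- 3355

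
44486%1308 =14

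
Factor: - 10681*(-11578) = 2^1 * 7^1 *11^1 * 827^1*971^1 = 123664618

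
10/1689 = 10/1689 = 0.01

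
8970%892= 50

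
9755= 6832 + 2923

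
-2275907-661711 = -2937618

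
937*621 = 581877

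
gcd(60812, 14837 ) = 1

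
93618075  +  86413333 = 180031408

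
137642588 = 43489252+94153336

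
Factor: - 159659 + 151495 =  - 2^2*13^1*157^1 = -  8164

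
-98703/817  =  -98703/817 = - 120.81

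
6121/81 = 6121/81 =75.57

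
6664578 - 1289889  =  5374689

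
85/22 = 3+ 19/22 = 3.86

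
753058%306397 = 140264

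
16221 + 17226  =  33447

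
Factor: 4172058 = 2^1* 3^2*11^1*19^1*1109^1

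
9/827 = 9/827  =  0.01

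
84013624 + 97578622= 181592246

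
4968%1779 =1410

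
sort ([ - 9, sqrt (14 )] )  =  [ - 9,sqrt( 14 )]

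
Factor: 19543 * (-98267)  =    -  1920431981=-  13^1*7559^1*19543^1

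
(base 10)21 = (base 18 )13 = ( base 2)10101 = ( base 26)l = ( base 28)l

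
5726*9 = 51534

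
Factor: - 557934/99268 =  - 2^( - 1)*3^1*83^( - 1)*311^1 = - 933/166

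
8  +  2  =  10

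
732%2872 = 732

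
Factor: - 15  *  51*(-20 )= 2^2*3^2*5^2*17^1= 15300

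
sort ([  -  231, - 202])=[-231, - 202]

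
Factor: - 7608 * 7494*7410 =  - 422476348320  =  -2^5*3^3*5^1*13^1*19^1 *317^1*1249^1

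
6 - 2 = 4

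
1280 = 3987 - 2707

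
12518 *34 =425612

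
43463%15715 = 12033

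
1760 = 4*440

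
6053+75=6128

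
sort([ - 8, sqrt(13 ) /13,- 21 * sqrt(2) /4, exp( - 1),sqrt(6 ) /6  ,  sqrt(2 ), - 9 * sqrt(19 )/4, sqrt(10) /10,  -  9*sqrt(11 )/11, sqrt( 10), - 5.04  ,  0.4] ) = [ - 9*sqrt(19 )/4,-8 , - 21*sqrt(2) /4, - 5.04, - 9*sqrt( 11)/11, sqrt(13)/13, sqrt(10) /10, exp(-1 ), 0.4,  sqrt (6 ) /6,sqrt(2), sqrt(10 )]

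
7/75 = 7/75 = 0.09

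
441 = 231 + 210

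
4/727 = 4/727 = 0.01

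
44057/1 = 44057 = 44057.00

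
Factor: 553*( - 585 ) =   -  3^2*5^1*7^1*13^1*79^1=- 323505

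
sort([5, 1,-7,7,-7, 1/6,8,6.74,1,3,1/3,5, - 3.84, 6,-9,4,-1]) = [-9, - 7,  -  7,-3.84, - 1, 1/6,1/3,1, 1,3, 4,5,5,6,6.74,7  ,  8 ] 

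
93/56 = 93/56= 1.66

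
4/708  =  1/177 = 0.01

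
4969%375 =94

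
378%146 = 86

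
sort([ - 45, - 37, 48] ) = [ - 45, - 37,48]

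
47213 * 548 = 25872724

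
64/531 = 64/531  =  0.12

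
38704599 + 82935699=121640298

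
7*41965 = 293755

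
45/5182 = 45/5182 = 0.01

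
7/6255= 7/6255 = 0.00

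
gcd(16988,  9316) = 548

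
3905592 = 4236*922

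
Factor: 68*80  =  2^6*5^1*17^1 = 5440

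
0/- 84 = 0/1 = - 0.00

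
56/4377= 56/4377 = 0.01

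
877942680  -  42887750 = 835054930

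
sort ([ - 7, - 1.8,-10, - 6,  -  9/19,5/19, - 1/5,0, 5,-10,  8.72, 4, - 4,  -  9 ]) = [-10,  -  10, - 9, - 7, - 6,- 4, - 1.8, -9/19, - 1/5 , 0 , 5/19, 4, 5, 8.72 ]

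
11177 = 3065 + 8112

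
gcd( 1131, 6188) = 13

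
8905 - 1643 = 7262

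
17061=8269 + 8792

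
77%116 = 77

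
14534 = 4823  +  9711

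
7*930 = 6510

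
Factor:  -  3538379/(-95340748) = 2^( - 2 )*13^1 * 29^(-1)*31^( - 1) * 26513^(-1)*272183^1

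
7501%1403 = 486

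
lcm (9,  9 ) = 9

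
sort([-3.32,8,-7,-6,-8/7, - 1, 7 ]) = [-7, - 6,- 3.32, - 8/7,-1, 7, 8]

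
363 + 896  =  1259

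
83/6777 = 83/6777 = 0.01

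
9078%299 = 108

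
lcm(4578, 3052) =9156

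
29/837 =29/837 = 0.03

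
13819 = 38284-24465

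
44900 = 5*8980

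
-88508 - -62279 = - 26229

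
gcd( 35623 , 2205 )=49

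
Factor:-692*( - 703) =486476 = 2^2 * 19^1* 37^1  *  173^1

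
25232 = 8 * 3154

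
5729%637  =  633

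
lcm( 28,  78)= 1092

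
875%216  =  11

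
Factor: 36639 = 3^3*23^1*59^1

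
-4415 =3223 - 7638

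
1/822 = 1/822 = 0.00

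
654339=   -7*( - 93477)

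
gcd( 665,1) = 1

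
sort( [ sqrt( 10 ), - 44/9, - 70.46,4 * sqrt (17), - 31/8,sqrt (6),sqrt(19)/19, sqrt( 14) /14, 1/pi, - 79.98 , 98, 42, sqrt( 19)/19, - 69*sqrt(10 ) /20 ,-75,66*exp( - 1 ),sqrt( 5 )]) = [ - 79.98, - 75, - 70.46, - 69*sqrt( 10 ) /20, - 44/9, - 31/8, sqrt( 19) /19, sqrt(19 ) /19, sqrt( 14) /14, 1/pi , sqrt(5),  sqrt( 6 )  ,  sqrt( 10 ),4*sqrt( 17 ),  66*exp ( - 1) , 42,98]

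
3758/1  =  3758 = 3758.00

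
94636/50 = 47318/25 = 1892.72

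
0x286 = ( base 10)646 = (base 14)342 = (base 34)j0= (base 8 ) 1206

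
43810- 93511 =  - 49701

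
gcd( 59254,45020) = 2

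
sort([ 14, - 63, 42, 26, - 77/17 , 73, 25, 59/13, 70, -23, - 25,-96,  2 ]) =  [-96, -63, - 25, - 23, - 77/17 , 2,59/13, 14, 25, 26, 42,70, 73]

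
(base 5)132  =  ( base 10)42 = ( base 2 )101010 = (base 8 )52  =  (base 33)19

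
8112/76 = 2028/19  =  106.74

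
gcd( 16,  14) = 2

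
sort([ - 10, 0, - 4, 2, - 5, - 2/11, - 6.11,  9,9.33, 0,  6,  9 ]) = [ - 10, - 6.11, - 5,  -  4,  -  2/11, 0,0,2 , 6,  9, 9, 9.33]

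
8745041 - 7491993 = 1253048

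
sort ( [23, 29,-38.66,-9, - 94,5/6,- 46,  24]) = [ - 94, - 46, - 38.66, - 9, 5/6,23,24,  29] 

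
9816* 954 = 9364464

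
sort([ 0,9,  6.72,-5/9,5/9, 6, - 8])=[- 8, - 5/9,0,5/9, 6,6.72,9]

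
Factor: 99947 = 89^1*1123^1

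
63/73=63/73 =0.86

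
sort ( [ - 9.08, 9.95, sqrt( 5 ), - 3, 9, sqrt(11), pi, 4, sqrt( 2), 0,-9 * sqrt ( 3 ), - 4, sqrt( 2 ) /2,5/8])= [- 9 * sqrt( 3), - 9.08, - 4, -3 , 0,5/8, sqrt( 2)/2, sqrt( 2),sqrt( 5), pi, sqrt (11) , 4,9, 9.95] 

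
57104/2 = 28552 = 28552.00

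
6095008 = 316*19288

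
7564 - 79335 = - 71771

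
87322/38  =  43661/19=2297.95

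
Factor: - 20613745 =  -5^1*4122749^1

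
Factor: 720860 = 2^2*5^1*7^1*19^1*271^1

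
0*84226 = 0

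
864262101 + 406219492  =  1270481593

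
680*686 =466480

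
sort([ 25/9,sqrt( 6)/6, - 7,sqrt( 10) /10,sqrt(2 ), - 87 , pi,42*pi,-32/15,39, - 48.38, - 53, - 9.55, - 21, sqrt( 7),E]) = [ - 87, - 53, -48.38, - 21, - 9.55,  -  7, - 32/15,sqrt(10 )/10,sqrt (6)/6,sqrt(2), sqrt( 7 ) , E,25/9,pi , 39,42*pi]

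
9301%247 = 162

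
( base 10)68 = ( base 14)4c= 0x44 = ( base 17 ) 40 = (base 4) 1010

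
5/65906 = 5/65906 = 0.00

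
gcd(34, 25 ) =1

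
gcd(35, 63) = 7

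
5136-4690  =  446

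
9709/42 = 231 + 1/6=   231.17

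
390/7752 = 65/1292 =0.05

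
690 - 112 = 578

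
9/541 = 9/541 =0.02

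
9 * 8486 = 76374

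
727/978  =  727/978=0.74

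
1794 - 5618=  - 3824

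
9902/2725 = 3+1727/2725 = 3.63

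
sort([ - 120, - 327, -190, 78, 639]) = [ - 327, - 190, - 120, 78, 639 ] 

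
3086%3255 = 3086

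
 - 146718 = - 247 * 594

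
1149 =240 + 909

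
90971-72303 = 18668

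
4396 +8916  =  13312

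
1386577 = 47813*29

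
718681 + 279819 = 998500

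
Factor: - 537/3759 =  - 1/7 =- 7^ ( - 1) 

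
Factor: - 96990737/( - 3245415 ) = 3^( - 1 )*5^( - 1 )*23^(- 2)*409^(-1)*4243^1*22859^1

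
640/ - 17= - 38+6/17 = - 37.65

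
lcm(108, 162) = 324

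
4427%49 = 17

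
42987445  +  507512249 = 550499694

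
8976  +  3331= 12307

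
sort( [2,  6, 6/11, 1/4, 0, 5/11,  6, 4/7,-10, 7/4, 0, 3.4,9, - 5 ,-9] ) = [ - 10, - 9, - 5,0, 0,  1/4, 5/11, 6/11 , 4/7, 7/4, 2, 3.4, 6,6, 9 ] 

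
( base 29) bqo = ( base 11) 7598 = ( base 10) 10029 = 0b10011100101101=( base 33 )96U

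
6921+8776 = 15697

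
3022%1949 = 1073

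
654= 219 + 435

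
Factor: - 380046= - 2^1*3^1*97^1 * 653^1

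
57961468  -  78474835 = -20513367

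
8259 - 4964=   3295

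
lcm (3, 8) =24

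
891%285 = 36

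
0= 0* 65854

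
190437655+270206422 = 460644077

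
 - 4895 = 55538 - 60433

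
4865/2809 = 1 + 2056/2809= 1.73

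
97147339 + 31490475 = 128637814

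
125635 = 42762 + 82873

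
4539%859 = 244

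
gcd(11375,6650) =175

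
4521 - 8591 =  - 4070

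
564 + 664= 1228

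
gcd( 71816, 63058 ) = 2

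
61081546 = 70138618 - 9057072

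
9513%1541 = 267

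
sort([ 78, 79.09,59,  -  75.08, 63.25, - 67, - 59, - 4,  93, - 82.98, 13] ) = [ - 82.98, - 75.08,-67, - 59,-4,  13,59, 63.25,78,79.09, 93]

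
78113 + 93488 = 171601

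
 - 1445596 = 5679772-7125368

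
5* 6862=34310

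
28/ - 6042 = -14/3021 = - 0.00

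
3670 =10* 367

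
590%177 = 59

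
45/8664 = 15/2888 = 0.01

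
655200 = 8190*80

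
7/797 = 7/797  =  0.01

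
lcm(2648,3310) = 13240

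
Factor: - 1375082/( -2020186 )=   687541/1010093=7^( - 1)*144299^( - 1 )*687541^1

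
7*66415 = 464905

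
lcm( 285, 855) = 855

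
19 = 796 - 777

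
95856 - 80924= 14932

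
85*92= 7820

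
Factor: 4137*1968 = 8141616= 2^4*3^2*7^1*41^1*197^1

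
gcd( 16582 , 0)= 16582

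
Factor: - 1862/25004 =- 2^ (-1)*7^1* 47^(-1)  =  - 7/94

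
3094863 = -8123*( - 381 ) 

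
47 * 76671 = 3603537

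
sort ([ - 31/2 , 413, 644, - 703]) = [ - 703, - 31/2,413,644]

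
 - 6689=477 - 7166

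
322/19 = 16 + 18/19 = 16.95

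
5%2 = 1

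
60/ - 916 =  - 15/229 =-0.07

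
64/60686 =32/30343 = 0.00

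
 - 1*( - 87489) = 87489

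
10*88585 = 885850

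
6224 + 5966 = 12190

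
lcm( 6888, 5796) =475272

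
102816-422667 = - 319851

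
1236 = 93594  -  92358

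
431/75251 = 431/75251 = 0.01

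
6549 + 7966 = 14515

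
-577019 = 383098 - 960117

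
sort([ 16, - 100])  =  [ - 100, 16] 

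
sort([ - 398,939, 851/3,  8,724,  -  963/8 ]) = [ - 398, - 963/8, 8, 851/3 , 724, 939 ]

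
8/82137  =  8/82137=0.00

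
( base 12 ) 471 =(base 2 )1010010101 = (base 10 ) 661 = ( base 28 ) nh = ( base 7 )1633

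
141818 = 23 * 6166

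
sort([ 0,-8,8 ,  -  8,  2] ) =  [ - 8,-8, 0,2,8 ] 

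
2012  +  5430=7442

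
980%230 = 60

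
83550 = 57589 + 25961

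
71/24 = 71/24 = 2.96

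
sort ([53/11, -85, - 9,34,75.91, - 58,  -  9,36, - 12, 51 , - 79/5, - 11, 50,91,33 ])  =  [ - 85,  -  58,-79/5, - 12,  -  11, - 9, - 9, 53/11,33,34 , 36, 50, 51, 75.91,  91]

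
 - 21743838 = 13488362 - 35232200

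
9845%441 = 143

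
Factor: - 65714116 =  - 2^2*13^1*29^1*43577^1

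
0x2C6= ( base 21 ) 1ch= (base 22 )1A6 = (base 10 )710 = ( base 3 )222022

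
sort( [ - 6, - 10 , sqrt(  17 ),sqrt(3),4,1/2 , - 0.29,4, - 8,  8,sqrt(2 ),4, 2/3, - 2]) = [ -10,  -  8, - 6 , - 2, - 0.29,1/2,2/3,sqrt(2),sqrt (3), 4,4,  4,sqrt( 17), 8]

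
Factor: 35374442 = 2^1*37^1*101^1*4733^1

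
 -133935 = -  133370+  - 565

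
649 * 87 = 56463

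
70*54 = 3780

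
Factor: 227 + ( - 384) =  - 157^1=- 157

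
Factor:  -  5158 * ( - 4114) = 2^2* 11^2 * 17^1*2579^1 = 21220012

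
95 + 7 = 102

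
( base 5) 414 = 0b1101101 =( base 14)7b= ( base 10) 109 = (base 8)155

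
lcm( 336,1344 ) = 1344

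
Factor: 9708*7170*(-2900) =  - 2^5*3^2*5^3*29^1*239^1*809^1 = - 201858444000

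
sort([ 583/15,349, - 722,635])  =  [-722, 583/15, 349, 635 ]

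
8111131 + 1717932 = 9829063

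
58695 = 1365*43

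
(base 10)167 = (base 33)52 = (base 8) 247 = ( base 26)6b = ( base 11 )142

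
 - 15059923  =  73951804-89011727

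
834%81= 24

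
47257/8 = 47257/8 = 5907.12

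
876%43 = 16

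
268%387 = 268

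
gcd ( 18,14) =2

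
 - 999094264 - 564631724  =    -  1563725988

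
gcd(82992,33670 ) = 182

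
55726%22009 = 11708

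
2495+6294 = 8789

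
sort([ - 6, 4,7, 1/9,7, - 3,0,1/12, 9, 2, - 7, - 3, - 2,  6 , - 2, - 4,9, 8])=[ - 7, - 6, - 4,  -  3, - 3,-2, - 2, 0,1/12, 1/9,2, 4, 6 , 7, 7,8, 9, 9 ]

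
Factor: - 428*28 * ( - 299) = 3583216 = 2^4*7^1*13^1 * 23^1*107^1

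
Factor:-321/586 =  - 2^(-1 )*3^1*107^1*293^(-1) 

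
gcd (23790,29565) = 15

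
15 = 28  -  13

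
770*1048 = 806960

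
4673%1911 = 851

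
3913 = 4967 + - 1054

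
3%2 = 1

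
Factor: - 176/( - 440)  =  2^1*5^(-1) = 2/5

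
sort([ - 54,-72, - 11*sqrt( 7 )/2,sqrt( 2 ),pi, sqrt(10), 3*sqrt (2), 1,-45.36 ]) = [  -  72  , - 54,-45.36 , - 11*sqrt(7)/2 , 1, sqrt( 2 ),pi,sqrt(  10 ), 3*sqrt(2) ] 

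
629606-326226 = 303380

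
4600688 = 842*5464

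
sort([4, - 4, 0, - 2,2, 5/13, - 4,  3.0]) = [ - 4 , - 4 ,-2,0,5/13, 2, 3.0 , 4]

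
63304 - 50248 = 13056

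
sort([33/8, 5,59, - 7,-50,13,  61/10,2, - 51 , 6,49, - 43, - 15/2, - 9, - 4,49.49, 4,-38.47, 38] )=[ - 51, - 50, - 43, - 38.47,  -  9,  -  15/2, - 7,  -  4,2, 4 , 33/8, 5,  6, 61/10,13,  38, 49, 49.49,  59 ]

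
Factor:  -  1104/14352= - 1/13 = -  13^( - 1) 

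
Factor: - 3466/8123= - 2^1*1733^1*8123^( - 1) 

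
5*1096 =5480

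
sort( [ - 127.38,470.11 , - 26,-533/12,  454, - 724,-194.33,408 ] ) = [ - 724, - 194.33, - 127.38,  -  533/12,-26, 408,454, 470.11] 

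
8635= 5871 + 2764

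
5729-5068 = 661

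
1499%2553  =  1499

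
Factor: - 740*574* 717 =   -  304552920 = - 2^3*3^1*5^1*7^1*37^1*41^1*239^1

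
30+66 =96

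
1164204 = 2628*443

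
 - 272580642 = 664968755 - 937549397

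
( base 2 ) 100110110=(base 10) 310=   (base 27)BD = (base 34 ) 94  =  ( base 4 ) 10312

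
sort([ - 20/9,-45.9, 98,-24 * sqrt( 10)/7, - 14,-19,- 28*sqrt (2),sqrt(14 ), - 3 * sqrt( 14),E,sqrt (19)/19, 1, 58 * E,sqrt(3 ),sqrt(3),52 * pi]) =[ - 45.9,-28 * sqrt( 2), - 19,-14, - 3*sqrt(14 ), - 24*sqrt( 10)/7, -20/9, sqrt (19)/19, 1, sqrt(3),sqrt( 3 ),  E, sqrt(14) , 98, 58*E,52*pi]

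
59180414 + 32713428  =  91893842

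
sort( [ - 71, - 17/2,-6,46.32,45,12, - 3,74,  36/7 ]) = [-71,-17/2,-6,-3 , 36/7,  12,45 , 46.32,  74 ]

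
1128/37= 1128/37 = 30.49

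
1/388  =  1/388 = 0.00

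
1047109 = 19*55111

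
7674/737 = 10 + 304/737 = 10.41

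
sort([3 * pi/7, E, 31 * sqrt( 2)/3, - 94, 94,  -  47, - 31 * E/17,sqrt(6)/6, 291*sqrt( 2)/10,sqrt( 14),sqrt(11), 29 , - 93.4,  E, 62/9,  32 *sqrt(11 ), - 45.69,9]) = [-94, - 93.4,-47, - 45.69, - 31*E/17,  sqrt(6)/6, 3*pi/7 , E,  E, sqrt( 11) , sqrt( 14 ) , 62/9, 9,31*sqrt( 2)/3, 29, 291 * sqrt( 2 )/10,94,32*sqrt(11)] 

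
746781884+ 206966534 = 953748418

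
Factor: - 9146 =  - 2^1*17^1 * 269^1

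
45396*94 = 4267224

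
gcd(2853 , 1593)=9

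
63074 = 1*63074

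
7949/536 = 14 + 445/536 = 14.83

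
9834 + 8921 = 18755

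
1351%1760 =1351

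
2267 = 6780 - 4513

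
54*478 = 25812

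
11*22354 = 245894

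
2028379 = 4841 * 419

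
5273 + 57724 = 62997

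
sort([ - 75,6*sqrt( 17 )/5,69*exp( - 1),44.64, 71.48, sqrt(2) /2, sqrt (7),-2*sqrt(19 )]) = [ - 75 , - 2*sqrt(19 ), sqrt(2 ) /2,sqrt(7 ), 6*sqrt ( 17)/5,69*exp( - 1 ),44.64, 71.48]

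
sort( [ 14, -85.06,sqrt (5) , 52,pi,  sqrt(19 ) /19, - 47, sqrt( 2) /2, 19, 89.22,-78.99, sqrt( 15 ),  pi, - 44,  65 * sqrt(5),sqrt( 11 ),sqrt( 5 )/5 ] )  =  [-85.06,-78.99, - 47, - 44 , sqrt( 19) /19 , sqrt(5 )/5 , sqrt( 2 )/2, sqrt( 5), pi,pi, sqrt(11), sqrt( 15), 14, 19, 52, 89.22,65*sqrt (5) ]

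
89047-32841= 56206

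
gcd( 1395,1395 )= 1395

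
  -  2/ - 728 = 1/364  =  0.00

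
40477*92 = 3723884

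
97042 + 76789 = 173831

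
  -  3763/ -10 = 376+3/10 = 376.30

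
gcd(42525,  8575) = 175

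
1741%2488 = 1741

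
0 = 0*98079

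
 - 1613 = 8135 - 9748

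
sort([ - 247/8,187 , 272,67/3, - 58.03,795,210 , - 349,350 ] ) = [- 349,- 58.03, - 247/8,67/3,187,210,272,  350,  795] 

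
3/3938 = 3/3938 = 0.00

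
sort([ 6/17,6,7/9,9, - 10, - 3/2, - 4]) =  [-10, - 4, - 3/2 , 6/17,7/9, 6,9]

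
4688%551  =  280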